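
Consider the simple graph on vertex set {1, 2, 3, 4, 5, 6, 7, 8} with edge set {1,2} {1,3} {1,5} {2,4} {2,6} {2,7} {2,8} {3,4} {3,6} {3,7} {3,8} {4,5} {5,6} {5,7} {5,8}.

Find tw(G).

3

A width-3 tree decomposition is:
Bags: B1 = {1, 2, 3, 5}  B2 = {2, 3, 5, 8}  B3 = {2, 3, 5, 6}  B4 = {2, 3, 5, 7}  B5 = {2, 3, 4, 5}
Tree: B1–B2, B2–B3, B3–B4, B4–B5
The largest bag has 4 vertices, giving width 3; this decomposition certifies tw(G) ≤ 3. For the lower bound: the 4 vertex sets {1,5}, {2,8}, {3}, {6} are disjoint, each induces a connected subgraph, and every pair is joined by at least one edge of G. Contracting each set to a single vertex therefore yields K_{4} as a minor, and since treewidth is minor-monotone, tw(G) ≥ tw(K_{4}) = 3. Combining the bounds, tw(G) = 3.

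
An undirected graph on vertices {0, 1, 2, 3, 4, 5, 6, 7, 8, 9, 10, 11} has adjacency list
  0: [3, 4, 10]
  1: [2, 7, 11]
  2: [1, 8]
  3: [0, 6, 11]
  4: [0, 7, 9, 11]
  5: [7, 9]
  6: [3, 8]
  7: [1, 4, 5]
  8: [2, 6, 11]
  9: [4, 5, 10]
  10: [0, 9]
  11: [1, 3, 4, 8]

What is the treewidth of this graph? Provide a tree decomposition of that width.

The largest bag has 4 vertices, giving width 3; this decomposition certifies tw(G) ≤ 3. For the lower bound: the 4 vertex sets {5,9,10}, {0}, {4}, {1,3,7,11} are disjoint, each induces a connected subgraph, and every pair is joined by at least one edge of G. Contracting each set to a single vertex therefore yields K_{4} as a minor, and since treewidth is minor-monotone, tw(G) ≥ tw(K_{4}) = 3. Hence tw(G) = 3 exactly.

Treewidth 3.
Bags: B1 = {0, 5, 9, 10}  B2 = {0, 4, 5, 9}  B3 = {0, 4, 5, 7}  B4 = {0, 3, 4, 7}  B5 = {3, 4, 7, 11}  B6 = {1, 3, 7, 11}  B7 = {1, 3, 6, 11}  B8 = {1, 6, 8, 11}  B9 = {1, 2, 6, 8}
Tree: B1–B2, B2–B3, B3–B4, B4–B5, B5–B6, B6–B7, B7–B8, B8–B9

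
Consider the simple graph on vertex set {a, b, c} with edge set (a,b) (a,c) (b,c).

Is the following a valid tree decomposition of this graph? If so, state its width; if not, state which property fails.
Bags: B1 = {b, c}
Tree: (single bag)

A tree decomposition must satisfy three properties: every vertex lies in some bag; for every edge, both endpoints lie together in some bag; and for every vertex, the bags containing it form a connected subtree. Here vertex a appears in no bag, so the decomposition is invalid.

No — vertex a appears in no bag.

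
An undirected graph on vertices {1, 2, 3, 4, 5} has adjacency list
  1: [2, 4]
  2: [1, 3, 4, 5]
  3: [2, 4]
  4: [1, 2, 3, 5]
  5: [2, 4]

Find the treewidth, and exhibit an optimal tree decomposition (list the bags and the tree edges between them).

Every bag has size at most 3, so the width is 3 − 1 = 2 and tw(G) ≤ 2. Conversely, {1, 2, 4} is a clique of size 3, and the vertices of any clique must share a bag in every tree decomposition; so some bag has ≥ 3 vertices and tw(G) ≥ 2. Therefore the treewidth is 2.

Treewidth 2.
One optimal decomposition is:
Bags: B1 = {1, 2, 4}  B2 = {2, 3, 4}  B3 = {2, 4, 5}
Tree: B1–B2, B2–B3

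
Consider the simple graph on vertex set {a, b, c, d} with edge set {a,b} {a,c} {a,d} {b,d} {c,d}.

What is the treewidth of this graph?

2

A width-2 tree decomposition is:
Bags: B1 = {a, b, d}  B2 = {a, c, d}
Tree: B1–B2
Each bag holds 3 vertices, so the decomposition has width 2, which upper-bounds the treewidth. Conversely, {a, c, d} is a clique of size 3, and the vertices of any clique must share a bag in every tree decomposition; so some bag has ≥ 3 vertices and tw(G) ≥ 2. Therefore the treewidth is 2.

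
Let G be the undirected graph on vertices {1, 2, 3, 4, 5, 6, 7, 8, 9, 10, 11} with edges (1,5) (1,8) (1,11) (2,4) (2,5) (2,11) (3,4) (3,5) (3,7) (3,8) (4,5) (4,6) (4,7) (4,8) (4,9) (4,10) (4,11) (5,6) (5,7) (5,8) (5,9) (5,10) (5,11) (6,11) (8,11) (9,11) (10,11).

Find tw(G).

A width-3 tree decomposition is:
Bags: B1 = {4, 5, 10, 11}  B2 = {4, 5, 8, 11}  B3 = {4, 5, 6, 11}  B4 = {1, 5, 8, 11}  B5 = {3, 4, 5, 8}  B6 = {4, 5, 9, 11}  B7 = {3, 4, 5, 7}  B8 = {2, 4, 5, 11}
Tree: B1–B2, B2–B3, B2–B4, B2–B5, B1–B6, B5–B7, B3–B8
The largest bag has 4 vertices, giving width 3; this decomposition certifies tw(G) ≤ 3. Conversely, {1, 5, 8, 11} is a clique of size 4, and the vertices of any clique must share a bag in every tree decomposition; so some bag has ≥ 4 vertices and tw(G) ≥ 3. Hence tw(G) = 3 exactly.

3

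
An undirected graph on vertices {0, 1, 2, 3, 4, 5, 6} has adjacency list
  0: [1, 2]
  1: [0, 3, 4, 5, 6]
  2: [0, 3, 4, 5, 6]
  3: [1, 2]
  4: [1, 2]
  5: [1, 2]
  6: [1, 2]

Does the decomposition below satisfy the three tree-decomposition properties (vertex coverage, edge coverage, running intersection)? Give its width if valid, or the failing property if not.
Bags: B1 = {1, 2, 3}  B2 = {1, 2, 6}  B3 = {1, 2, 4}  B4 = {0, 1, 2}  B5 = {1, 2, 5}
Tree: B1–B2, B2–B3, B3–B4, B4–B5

Yes; width 2.

Checking the three conditions: (i) the bags cover all of {0, 1, 2, 3, 4, 5, 6}; (ii) for each edge, some bag contains both endpoints; (iii) the bags containing any fixed vertex form a subtree. All hold, so the decomposition is valid with width 3 − 1 = 2.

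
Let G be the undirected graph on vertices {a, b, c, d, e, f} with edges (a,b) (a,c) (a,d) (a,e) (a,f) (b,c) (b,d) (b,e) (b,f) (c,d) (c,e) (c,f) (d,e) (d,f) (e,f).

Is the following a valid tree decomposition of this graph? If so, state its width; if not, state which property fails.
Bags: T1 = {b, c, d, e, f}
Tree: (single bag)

No — vertex a appears in no bag.

A tree decomposition must satisfy three properties: every vertex lies in some bag; for every edge, both endpoints lie together in some bag; and for every vertex, the bags containing it form a connected subtree. Here vertex a appears in no bag, so the decomposition is invalid.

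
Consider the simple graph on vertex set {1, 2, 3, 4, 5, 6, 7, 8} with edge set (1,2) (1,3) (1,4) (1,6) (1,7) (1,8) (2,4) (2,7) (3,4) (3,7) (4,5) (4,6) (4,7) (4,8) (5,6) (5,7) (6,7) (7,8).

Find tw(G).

A width-3 tree decomposition is:
Bags: B1 = {1, 3, 4, 7}  B2 = {1, 4, 6, 7}  B3 = {1, 2, 4, 7}  B4 = {4, 5, 6, 7}  B5 = {1, 4, 7, 8}
Tree: B1–B2, B2–B3, B2–B4, B1–B5
The largest bag has 4 vertices, giving width 3; this decomposition certifies tw(G) ≤ 3. For the lower bound, the 4 vertices {1, 4, 7, 8} are pairwise adjacent, and any tree decomposition puts a clique entirely inside one bag — forcing width ≥ 3. Therefore the treewidth is 3.

3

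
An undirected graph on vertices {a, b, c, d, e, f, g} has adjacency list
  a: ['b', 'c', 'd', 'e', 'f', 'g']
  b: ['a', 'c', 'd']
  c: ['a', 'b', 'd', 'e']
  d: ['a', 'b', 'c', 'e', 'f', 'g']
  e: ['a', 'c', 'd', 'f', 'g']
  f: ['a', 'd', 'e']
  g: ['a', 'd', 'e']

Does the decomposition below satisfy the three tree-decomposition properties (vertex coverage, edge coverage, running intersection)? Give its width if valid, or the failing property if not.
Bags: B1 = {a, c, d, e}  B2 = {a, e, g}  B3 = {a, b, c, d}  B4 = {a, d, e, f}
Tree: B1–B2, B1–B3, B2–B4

A tree decomposition must satisfy three properties: every vertex lies in some bag; for every edge, both endpoints lie together in some bag; and for every vertex, the bags containing it form a connected subtree. Here edge (d,g) lies in no bag, so the decomposition is invalid.

No — edge (d,g) lies in no bag.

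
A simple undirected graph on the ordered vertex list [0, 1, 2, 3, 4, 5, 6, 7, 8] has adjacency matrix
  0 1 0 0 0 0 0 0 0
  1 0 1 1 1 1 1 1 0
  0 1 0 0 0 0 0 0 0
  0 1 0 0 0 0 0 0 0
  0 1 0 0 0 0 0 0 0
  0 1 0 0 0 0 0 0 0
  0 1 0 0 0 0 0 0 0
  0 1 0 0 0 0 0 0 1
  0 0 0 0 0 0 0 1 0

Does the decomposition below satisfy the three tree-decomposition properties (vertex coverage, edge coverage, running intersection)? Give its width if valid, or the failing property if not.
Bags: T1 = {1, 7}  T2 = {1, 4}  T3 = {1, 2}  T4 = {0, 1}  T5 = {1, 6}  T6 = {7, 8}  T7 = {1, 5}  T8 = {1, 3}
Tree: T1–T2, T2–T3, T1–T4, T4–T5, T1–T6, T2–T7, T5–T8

Checking the three conditions: (i) the bags cover all of {0, 1, 2, 3, 4, 5, 6, 7, 8}; (ii) for each edge, some bag contains both endpoints; (iii) the bags containing any fixed vertex form a subtree. All hold, so the decomposition is valid with width 2 − 1 = 1.

Yes; width 1.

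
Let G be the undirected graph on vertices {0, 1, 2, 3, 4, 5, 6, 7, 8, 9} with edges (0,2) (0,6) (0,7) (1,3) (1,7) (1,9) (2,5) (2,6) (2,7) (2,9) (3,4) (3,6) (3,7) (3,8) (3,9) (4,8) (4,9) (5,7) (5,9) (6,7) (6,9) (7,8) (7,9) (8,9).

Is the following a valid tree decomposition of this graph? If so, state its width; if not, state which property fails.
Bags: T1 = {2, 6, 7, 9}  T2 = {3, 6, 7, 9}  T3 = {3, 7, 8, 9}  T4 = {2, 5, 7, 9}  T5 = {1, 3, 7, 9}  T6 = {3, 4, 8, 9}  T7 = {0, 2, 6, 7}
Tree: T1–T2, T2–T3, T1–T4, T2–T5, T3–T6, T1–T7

Vertex coverage: the bags together contain {0, 1, 2, 3, 4, 5, 6, 7, 8, 9}, the full vertex set. Edge coverage: each edge of G has both endpoints in at least one bag. Running intersection: for every vertex, the bags containing it form a connected subtree. All three properties hold, so this is a valid tree decomposition of width max|bag| − 1 = 3, and hence tw(G) ≤ 3.

Yes; width 3.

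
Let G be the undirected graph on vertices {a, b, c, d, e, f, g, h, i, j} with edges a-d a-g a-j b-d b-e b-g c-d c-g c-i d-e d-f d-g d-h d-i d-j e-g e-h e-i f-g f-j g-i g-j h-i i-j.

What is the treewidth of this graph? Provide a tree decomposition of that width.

Each bag holds 4 vertices, so the decomposition has width 3, which upper-bounds the treewidth. For the lower bound, the 4 vertices {a, d, g, j} are pairwise adjacent, and any tree decomposition puts a clique entirely inside one bag — forcing width ≥ 3. Therefore the treewidth is 3.

Treewidth 3.
Bags: B1 = {c, d, g, i}  B2 = {d, g, i, j}  B3 = {d, e, g, i}  B4 = {d, e, h, i}  B5 = {a, d, g, j}  B6 = {d, f, g, j}  B7 = {b, d, e, g}
Tree: B1–B2, B1–B3, B3–B4, B2–B5, B5–B6, B3–B7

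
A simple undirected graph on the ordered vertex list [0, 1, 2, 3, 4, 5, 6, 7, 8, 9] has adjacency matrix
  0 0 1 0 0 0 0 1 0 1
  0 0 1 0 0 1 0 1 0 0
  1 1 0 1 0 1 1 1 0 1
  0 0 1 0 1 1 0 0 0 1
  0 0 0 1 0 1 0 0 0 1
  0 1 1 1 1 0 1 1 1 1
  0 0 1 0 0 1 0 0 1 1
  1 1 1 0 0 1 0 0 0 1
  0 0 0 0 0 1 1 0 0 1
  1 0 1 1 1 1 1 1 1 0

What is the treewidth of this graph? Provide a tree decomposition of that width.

Treewidth 3.
Bags: B1 = {1, 2, 5, 7}  B2 = {2, 5, 7, 9}  B3 = {2, 5, 6, 9}  B4 = {2, 3, 5, 9}  B5 = {3, 4, 5, 9}  B6 = {0, 2, 7, 9}  B7 = {5, 6, 8, 9}
Tree: B1–B2, B2–B3, B3–B4, B4–B5, B2–B6, B3–B7

Every bag has size at most 4, so the width is 4 − 1 = 3 and tw(G) ≤ 3. For the lower bound, the 4 vertices {0, 2, 7, 9} are pairwise adjacent, and any tree decomposition puts a clique entirely inside one bag — forcing width ≥ 3. Therefore the treewidth is 3.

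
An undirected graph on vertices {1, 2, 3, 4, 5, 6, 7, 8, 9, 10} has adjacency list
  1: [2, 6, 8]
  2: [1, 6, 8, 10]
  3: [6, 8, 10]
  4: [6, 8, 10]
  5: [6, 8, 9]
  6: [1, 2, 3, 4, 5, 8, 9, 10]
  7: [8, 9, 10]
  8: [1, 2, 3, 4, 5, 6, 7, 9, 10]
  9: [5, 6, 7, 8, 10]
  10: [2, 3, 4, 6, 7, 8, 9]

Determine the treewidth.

3

A width-3 tree decomposition is:
Bags: B1 = {6, 8, 9, 10}  B2 = {2, 6, 8, 10}  B3 = {3, 6, 8, 10}  B4 = {1, 2, 6, 8}  B5 = {5, 6, 8, 9}  B6 = {7, 8, 9, 10}  B7 = {4, 6, 8, 10}
Tree: B1–B2, B1–B3, B2–B4, B1–B5, B1–B6, B1–B7
The largest bag has 4 vertices, giving width 3; this decomposition certifies tw(G) ≤ 3. On the other hand G contains the 4-clique {1, 2, 6, 8}. A clique must lie in a single bag of any decomposition, so no decomposition can have width below 3. Therefore the treewidth is 3.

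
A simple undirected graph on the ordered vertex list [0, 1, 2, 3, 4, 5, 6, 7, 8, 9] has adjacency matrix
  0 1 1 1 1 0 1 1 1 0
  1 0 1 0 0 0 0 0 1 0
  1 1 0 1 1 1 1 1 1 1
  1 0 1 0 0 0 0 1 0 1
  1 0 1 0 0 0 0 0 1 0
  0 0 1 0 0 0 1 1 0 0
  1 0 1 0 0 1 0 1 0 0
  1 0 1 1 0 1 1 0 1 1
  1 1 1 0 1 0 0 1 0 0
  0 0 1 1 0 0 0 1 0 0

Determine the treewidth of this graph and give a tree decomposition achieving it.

Treewidth 3.
Bags: B1 = {0, 2, 6, 7}  B2 = {0, 2, 7, 8}  B3 = {2, 5, 6, 7}  B4 = {0, 2, 4, 8}  B5 = {0, 2, 3, 7}  B6 = {2, 3, 7, 9}  B7 = {0, 1, 2, 8}
Tree: B1–B2, B1–B3, B2–B4, B1–B5, B5–B6, B2–B7

The largest bag has 4 vertices, giving width 3; this decomposition certifies tw(G) ≤ 3. Conversely, {0, 1, 2, 8} is a clique of size 4, and the vertices of any clique must share a bag in every tree decomposition; so some bag has ≥ 4 vertices and tw(G) ≥ 3. The upper and lower bounds meet at 3, so that is the treewidth.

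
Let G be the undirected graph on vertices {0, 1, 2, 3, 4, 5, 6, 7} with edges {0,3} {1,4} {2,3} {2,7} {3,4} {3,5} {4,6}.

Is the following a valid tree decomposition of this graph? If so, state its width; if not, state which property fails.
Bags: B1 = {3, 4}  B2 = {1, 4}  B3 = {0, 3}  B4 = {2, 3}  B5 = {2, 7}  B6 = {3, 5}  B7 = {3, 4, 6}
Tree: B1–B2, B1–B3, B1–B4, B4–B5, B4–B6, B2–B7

No — bags containing vertex 3 are not connected in the tree.

A tree decomposition must satisfy three properties: every vertex lies in some bag; for every edge, both endpoints lie together in some bag; and for every vertex, the bags containing it form a connected subtree. Here bags containing vertex 3 are not connected in the tree, so the decomposition is invalid.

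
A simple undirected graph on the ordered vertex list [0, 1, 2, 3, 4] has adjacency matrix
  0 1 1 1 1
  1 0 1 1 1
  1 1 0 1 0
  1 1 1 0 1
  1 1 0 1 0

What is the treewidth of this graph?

A width-3 tree decomposition is:
Bags: B1 = {0, 1, 3, 4}  B2 = {0, 1, 2, 3}
Tree: B1–B2
The largest bag has 4 vertices, giving width 3; this decomposition certifies tw(G) ≤ 3. On the other hand G contains the 4-clique {0, 1, 2, 3}. A clique must lie in a single bag of any decomposition, so no decomposition can have width below 3. Hence tw(G) = 3 exactly.

3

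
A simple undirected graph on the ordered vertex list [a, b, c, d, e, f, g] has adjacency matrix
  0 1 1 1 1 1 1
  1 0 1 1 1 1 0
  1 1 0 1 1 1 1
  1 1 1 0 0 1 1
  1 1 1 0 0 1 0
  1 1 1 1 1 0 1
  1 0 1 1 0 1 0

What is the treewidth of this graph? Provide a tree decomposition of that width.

Each bag holds 5 vertices, so the decomposition has width 4, which upper-bounds the treewidth. For the lower bound, the 5 vertices {a, c, d, f, g} are pairwise adjacent, and any tree decomposition puts a clique entirely inside one bag — forcing width ≥ 4. Therefore the treewidth is 4.

Treewidth 4.
One optimal decomposition is:
Bags: B1 = {a, b, c, d, f}  B2 = {a, b, c, e, f}  B3 = {a, c, d, f, g}
Tree: B1–B2, B1–B3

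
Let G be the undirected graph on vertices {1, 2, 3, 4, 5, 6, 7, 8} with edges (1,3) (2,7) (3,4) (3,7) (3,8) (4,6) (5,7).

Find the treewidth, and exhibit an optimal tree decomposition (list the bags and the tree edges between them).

Every bag has size at most 2, so the width is 2 − 1 = 1 and tw(G) ≤ 1. Since G has at least one edge (e.g. 2–7), it is not an edgeless graph, so tw(G) ≥ 1. Combining the bounds, tw(G) = 1.

Treewidth 1.
One such decomposition:
Bags: B1 = {2, 7}  B2 = {3, 7}  B3 = {5, 7}  B4 = {3, 8}  B5 = {3, 4}  B6 = {1, 3}  B7 = {4, 6}
Tree: B1–B2, B2–B3, B2–B4, B4–B5, B5–B6, B5–B7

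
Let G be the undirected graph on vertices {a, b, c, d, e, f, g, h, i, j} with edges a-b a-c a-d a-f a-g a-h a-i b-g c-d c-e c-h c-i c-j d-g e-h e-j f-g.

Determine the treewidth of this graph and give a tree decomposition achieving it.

Every bag has size at most 3, so the width is 3 − 1 = 2 and tw(G) ≤ 2. Conversely, {c, e, j} is a clique of size 3, and the vertices of any clique must share a bag in every tree decomposition; so some bag has ≥ 3 vertices and tw(G) ≥ 2. Therefore the treewidth is 2.

Treewidth 2.
Bags: B1 = {a, c, h}  B2 = {a, c, d}  B3 = {a, d, g}  B4 = {c, e, h}  B5 = {c, e, j}  B6 = {a, f, g}  B7 = {a, b, g}  B8 = {a, c, i}
Tree: B1–B2, B2–B3, B1–B4, B4–B5, B3–B6, B6–B7, B1–B8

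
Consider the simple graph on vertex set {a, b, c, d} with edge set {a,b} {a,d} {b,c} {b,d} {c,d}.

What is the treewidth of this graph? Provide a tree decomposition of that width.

Treewidth 2.
Bags: B1 = {a, b, d}  B2 = {b, c, d}
Tree: B1–B2

Every bag has size at most 3, so the width is 3 − 1 = 2 and tw(G) ≤ 2. Conversely, {b, c, d} is a clique of size 3, and the vertices of any clique must share a bag in every tree decomposition; so some bag has ≥ 3 vertices and tw(G) ≥ 2. Combining the bounds, tw(G) = 2.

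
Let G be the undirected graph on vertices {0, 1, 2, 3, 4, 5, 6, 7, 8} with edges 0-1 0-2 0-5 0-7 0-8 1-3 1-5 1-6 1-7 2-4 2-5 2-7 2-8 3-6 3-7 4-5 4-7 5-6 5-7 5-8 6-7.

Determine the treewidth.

3

A width-3 tree decomposition is:
Bags: B1 = {0, 1, 5, 7}  B2 = {1, 5, 6, 7}  B3 = {0, 2, 5, 7}  B4 = {2, 4, 5, 7}  B5 = {1, 3, 6, 7}  B6 = {0, 2, 5, 8}
Tree: B1–B2, B1–B3, B3–B4, B2–B5, B3–B6
The largest bag has 4 vertices, giving width 3; this decomposition certifies tw(G) ≤ 3. On the other hand G contains the 4-clique {1, 3, 6, 7}. A clique must lie in a single bag of any decomposition, so no decomposition can have width below 3. Combining the bounds, tw(G) = 3.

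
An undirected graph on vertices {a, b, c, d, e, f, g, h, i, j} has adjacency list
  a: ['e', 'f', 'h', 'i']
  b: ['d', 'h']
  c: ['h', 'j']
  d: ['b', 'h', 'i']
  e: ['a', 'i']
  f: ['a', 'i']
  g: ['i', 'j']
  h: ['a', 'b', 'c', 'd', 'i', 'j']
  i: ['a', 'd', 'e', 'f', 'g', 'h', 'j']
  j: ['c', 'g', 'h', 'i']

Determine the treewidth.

A width-2 tree decomposition is:
Bags: B1 = {d, h, i}  B2 = {h, i, j}  B3 = {c, h, j}  B4 = {a, h, i}  B5 = {b, d, h}  B6 = {a, f, i}  B7 = {a, e, i}  B8 = {g, i, j}
Tree: B1–B2, B2–B3, B2–B4, B1–B5, B4–B6, B4–B7, B2–B8
The largest bag has 3 vertices, giving width 2; this decomposition certifies tw(G) ≤ 2. Conversely, {c, h, j} is a clique of size 3, and the vertices of any clique must share a bag in every tree decomposition; so some bag has ≥ 3 vertices and tw(G) ≥ 2. The upper and lower bounds meet at 2, so that is the treewidth.

2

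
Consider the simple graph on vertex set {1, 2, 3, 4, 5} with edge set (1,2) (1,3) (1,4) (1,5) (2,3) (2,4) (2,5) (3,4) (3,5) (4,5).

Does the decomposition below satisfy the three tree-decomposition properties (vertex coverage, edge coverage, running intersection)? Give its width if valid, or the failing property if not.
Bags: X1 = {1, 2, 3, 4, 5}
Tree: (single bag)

Yes; width 4.

Checking the three conditions: (i) the bags cover all of {1, 2, 3, 4, 5}; (ii) for each edge, some bag contains both endpoints; (iii) the bags containing any fixed vertex form a subtree. All hold, so the decomposition is valid with width 5 − 1 = 4.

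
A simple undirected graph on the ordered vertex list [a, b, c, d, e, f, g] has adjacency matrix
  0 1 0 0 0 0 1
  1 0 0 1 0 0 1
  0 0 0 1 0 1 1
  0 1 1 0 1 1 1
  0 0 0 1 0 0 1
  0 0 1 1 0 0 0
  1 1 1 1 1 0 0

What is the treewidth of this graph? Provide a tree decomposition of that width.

The largest bag has 3 vertices, giving width 2; this decomposition certifies tw(G) ≤ 2. On the other hand G contains the 3-clique {d, e, g}. A clique must lie in a single bag of any decomposition, so no decomposition can have width below 2. Combining the bounds, tw(G) = 2.

Treewidth 2.
Bags: B1 = {d, e, g}  B2 = {b, d, g}  B3 = {c, d, g}  B4 = {c, d, f}  B5 = {a, b, g}
Tree: B1–B2, B1–B3, B3–B4, B2–B5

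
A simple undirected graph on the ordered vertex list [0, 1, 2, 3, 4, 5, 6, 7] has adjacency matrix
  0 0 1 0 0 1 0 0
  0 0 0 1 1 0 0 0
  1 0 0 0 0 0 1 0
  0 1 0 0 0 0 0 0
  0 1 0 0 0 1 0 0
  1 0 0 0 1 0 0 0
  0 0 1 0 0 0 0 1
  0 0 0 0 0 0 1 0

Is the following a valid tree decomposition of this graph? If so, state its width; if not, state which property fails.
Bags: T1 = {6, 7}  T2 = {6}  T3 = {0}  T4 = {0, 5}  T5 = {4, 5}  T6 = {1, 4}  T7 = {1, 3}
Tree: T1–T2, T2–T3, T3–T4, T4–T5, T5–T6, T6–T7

No — vertex 2 appears in no bag.

A tree decomposition must satisfy three properties: every vertex lies in some bag; for every edge, both endpoints lie together in some bag; and for every vertex, the bags containing it form a connected subtree. Here vertex 2 appears in no bag, so the decomposition is invalid.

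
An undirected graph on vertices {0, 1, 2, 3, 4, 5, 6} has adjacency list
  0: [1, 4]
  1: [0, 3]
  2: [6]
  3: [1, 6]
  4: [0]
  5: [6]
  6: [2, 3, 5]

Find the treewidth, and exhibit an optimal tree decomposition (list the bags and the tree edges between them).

Treewidth 1.
One such decomposition:
Bags: B1 = {3, 6}  B2 = {2, 6}  B3 = {1, 3}  B4 = {0, 1}  B5 = {5, 6}  B6 = {0, 4}
Tree: B1–B2, B1–B3, B3–B4, B1–B5, B4–B6

Every bag has size at most 2, so the width is 2 − 1 = 1 and tw(G) ≤ 1. Since G has at least one edge (e.g. 3–6), it is not an edgeless graph, so tw(G) ≥ 1. The upper and lower bounds meet at 1, so that is the treewidth.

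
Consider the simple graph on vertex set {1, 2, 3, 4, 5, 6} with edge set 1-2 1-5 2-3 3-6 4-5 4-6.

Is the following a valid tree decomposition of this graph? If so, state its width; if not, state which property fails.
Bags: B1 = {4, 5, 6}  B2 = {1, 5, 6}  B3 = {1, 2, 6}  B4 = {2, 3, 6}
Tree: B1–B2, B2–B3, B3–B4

Yes; width 2.

Vertex coverage: the bags together contain {1, 2, 3, 4, 5, 6}, the full vertex set. Edge coverage: each edge of G has both endpoints in at least one bag. Running intersection: for every vertex, the bags containing it form a connected subtree. All three properties hold, so this is a valid tree decomposition of width max|bag| − 1 = 2, and hence tw(G) ≤ 2.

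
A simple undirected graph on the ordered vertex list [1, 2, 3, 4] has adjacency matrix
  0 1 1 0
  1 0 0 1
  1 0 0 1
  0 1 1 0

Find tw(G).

A width-2 tree decomposition is:
Bags: B1 = {1, 2, 3}  B2 = {2, 3, 4}
Tree: B1–B2
The largest bag has 3 vertices, giving width 2; this decomposition certifies tw(G) ≤ 2. For the lower bound, G contains the cycle 2–1–3–4–2, so G is not a forest; only forests have treewidth ≤ 1, hence tw(G) ≥ 2. Combining the bounds, tw(G) = 2.

2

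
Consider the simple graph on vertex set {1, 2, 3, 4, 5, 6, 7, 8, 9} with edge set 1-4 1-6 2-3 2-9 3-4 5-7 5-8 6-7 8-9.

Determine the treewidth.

A width-2 tree decomposition is:
Bags: B1 = {5, 6, 7}  B2 = {1, 5, 6}  B3 = {1, 4, 5}  B4 = {3, 4, 5}  B5 = {2, 3, 5}  B6 = {2, 5, 9}  B7 = {5, 8, 9}
Tree: B1–B2, B2–B3, B3–B4, B4–B5, B5–B6, B6–B7
The largest bag has 3 vertices, giving width 2; this decomposition certifies tw(G) ≤ 2. The edges 5–7–6–1–4–3–2–9–8–5 form a cycle, so G is not a tree and its treewidth is at least 2. The upper and lower bounds meet at 2, so that is the treewidth.

2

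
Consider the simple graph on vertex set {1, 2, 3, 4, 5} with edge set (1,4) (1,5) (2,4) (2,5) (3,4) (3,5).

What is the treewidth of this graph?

2

A width-2 tree decomposition is:
Bags: B1 = {2, 4, 5}  B2 = {3, 4, 5}  B3 = {1, 4, 5}
Tree: B1–B2, B2–B3
Each bag holds 3 vertices, so the decomposition has width 2, which upper-bounds the treewidth. Since 5–2–4–3–5 is a cycle in G, G is not acyclic. Forests are exactly the graphs of treewidth ≤ 1, so tw(G) ≥ 2. Combining the bounds, tw(G) = 2.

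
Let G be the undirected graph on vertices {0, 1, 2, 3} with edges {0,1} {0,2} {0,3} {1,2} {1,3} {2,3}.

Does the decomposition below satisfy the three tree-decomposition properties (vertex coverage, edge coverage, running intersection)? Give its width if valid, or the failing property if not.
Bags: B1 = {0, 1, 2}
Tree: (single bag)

No — vertex 3 appears in no bag.

A tree decomposition must satisfy three properties: every vertex lies in some bag; for every edge, both endpoints lie together in some bag; and for every vertex, the bags containing it form a connected subtree. Here vertex 3 appears in no bag, so the decomposition is invalid.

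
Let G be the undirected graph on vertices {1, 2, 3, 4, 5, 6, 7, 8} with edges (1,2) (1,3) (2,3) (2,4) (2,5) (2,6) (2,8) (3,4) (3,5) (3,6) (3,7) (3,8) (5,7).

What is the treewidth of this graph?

2

A width-2 tree decomposition is:
Bags: B1 = {2, 3, 4}  B2 = {2, 3, 6}  B3 = {2, 3, 5}  B4 = {2, 3, 8}  B5 = {3, 5, 7}  B6 = {1, 2, 3}
Tree: B1–B2, B1–B3, B3–B4, B3–B5, B3–B6
Every bag has size at most 3, so the width is 3 − 1 = 2 and tw(G) ≤ 2. On the other hand G contains the 3-clique {1, 2, 3}. A clique must lie in a single bag of any decomposition, so no decomposition can have width below 2. The upper and lower bounds meet at 2, so that is the treewidth.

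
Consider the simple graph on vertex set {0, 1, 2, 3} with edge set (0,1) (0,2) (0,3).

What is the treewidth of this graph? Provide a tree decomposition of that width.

The largest bag has 2 vertices, giving width 1; this decomposition certifies tw(G) ≤ 1. G has an edge, so its treewidth is at least 1. Combining the bounds, tw(G) = 1.

Treewidth 1.
One such decomposition:
Bags: B1 = {0, 3}  B2 = {0, 1}  B3 = {0, 2}
Tree: B1–B2, B2–B3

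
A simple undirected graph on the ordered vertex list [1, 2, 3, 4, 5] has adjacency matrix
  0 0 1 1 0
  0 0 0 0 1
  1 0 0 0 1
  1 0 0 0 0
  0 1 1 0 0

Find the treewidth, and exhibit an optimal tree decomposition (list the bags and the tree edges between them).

Treewidth 1.
One optimal decomposition is:
Bags: B1 = {2, 5}  B2 = {3, 5}  B3 = {1, 3}  B4 = {1, 4}
Tree: B1–B2, B2–B3, B3–B4

Every bag has size at most 2, so the width is 2 − 1 = 1 and tw(G) ≤ 1. G has an edge, so its treewidth is at least 1. Hence tw(G) = 1 exactly.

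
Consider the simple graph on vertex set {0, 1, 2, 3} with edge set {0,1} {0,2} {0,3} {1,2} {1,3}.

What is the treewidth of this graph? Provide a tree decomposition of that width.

Treewidth 2.
Bags: B1 = {0, 1, 2}  B2 = {0, 1, 3}
Tree: B1–B2

Every bag has size at most 3, so the width is 3 − 1 = 2 and tw(G) ≤ 2. Conversely, {0, 1, 2} is a clique of size 3, and the vertices of any clique must share a bag in every tree decomposition; so some bag has ≥ 3 vertices and tw(G) ≥ 2. Hence tw(G) = 2 exactly.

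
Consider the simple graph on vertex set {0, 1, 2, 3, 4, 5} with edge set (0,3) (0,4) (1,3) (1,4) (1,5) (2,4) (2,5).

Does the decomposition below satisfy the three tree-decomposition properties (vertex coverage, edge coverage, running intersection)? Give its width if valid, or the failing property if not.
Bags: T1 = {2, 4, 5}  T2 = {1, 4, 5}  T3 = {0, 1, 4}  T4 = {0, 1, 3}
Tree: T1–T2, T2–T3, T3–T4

Vertex coverage: the bags together contain {0, 1, 2, 3, 4, 5}, the full vertex set. Edge coverage: each edge of G has both endpoints in at least one bag. Running intersection: for every vertex, the bags containing it form a connected subtree. All three properties hold, so this is a valid tree decomposition of width max|bag| − 1 = 2, and hence tw(G) ≤ 2.

Yes; width 2.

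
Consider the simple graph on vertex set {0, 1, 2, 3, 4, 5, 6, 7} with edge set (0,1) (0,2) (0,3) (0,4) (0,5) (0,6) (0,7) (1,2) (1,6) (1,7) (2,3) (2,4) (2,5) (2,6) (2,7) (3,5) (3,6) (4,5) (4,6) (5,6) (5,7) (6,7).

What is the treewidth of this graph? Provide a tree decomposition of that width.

Treewidth 4.
One optimal decomposition is:
Bags: B1 = {0, 1, 2, 6, 7}  B2 = {0, 2, 5, 6, 7}  B3 = {0, 2, 4, 5, 6}  B4 = {0, 2, 3, 5, 6}
Tree: B1–B2, B2–B3, B3–B4

Each bag holds 5 vertices, so the decomposition has width 4, which upper-bounds the treewidth. Conversely, {0, 1, 2, 6, 7} is a clique of size 5, and the vertices of any clique must share a bag in every tree decomposition; so some bag has ≥ 5 vertices and tw(G) ≥ 4. Hence tw(G) = 4 exactly.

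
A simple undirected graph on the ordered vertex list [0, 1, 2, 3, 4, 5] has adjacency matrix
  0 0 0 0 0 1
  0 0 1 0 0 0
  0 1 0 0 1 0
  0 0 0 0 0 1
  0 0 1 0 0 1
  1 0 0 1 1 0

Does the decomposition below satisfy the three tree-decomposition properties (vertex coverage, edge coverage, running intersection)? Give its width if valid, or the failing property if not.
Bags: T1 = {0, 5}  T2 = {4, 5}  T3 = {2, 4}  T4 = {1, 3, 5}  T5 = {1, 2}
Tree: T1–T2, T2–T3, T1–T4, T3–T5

No — bags containing vertex 1 are not connected in the tree.

A tree decomposition must satisfy three properties: every vertex lies in some bag; for every edge, both endpoints lie together in some bag; and for every vertex, the bags containing it form a connected subtree. Here bags containing vertex 1 are not connected in the tree, so the decomposition is invalid.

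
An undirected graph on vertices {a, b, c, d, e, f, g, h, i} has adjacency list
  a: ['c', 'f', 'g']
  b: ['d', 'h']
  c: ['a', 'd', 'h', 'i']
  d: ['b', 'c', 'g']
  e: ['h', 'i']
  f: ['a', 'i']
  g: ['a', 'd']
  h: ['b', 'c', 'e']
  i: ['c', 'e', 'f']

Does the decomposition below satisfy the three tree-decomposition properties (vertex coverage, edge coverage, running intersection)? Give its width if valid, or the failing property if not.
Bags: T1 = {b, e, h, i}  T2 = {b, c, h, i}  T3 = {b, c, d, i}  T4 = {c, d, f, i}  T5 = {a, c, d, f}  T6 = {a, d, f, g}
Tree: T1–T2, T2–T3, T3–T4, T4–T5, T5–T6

Yes; width 3.

Every vertex of G appears in some bag (union = {a, b, c, d, e, f, g, h, i}); every edge is covered by a bag; and for each vertex v the set of bags containing v is connected in the bag tree. The decomposition is therefore valid. The largest bag has 4 vertices, so the width is 3.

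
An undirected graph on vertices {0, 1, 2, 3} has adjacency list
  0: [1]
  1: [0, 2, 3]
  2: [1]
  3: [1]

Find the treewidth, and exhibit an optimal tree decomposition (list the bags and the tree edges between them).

Treewidth 1.
One such decomposition:
Bags: B1 = {0, 1}  B2 = {1, 3}  B3 = {1, 2}
Tree: B1–B2, B1–B3

The largest bag has 2 vertices, giving width 1; this decomposition certifies tw(G) ≤ 1. Since G has at least one edge (e.g. 1–0), it is not an edgeless graph, so tw(G) ≥ 1. Combining the bounds, tw(G) = 1.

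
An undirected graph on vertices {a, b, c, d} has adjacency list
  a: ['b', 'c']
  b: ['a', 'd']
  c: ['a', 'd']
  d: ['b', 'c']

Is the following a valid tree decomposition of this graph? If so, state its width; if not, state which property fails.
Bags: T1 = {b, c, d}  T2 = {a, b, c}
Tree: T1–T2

Every vertex of G appears in some bag (union = {a, b, c, d}); every edge is covered by a bag; and for each vertex v the set of bags containing v is connected in the bag tree. The decomposition is therefore valid. The largest bag has 3 vertices, so the width is 2.

Yes; width 2.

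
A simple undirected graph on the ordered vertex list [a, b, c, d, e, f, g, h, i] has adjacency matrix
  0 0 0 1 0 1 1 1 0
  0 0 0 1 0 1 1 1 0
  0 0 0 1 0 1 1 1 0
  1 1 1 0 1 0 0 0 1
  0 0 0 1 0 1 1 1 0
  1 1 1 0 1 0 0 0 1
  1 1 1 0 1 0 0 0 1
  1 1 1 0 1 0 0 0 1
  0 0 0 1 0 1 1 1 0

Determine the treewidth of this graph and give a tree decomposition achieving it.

The largest bag has 5 vertices, giving width 4; this decomposition certifies tw(G) ≤ 4. For the lower bound: the 5 vertex sets {d,e}, {a,g}, {h,i}, {f}, {b} are disjoint, each induces a connected subgraph, and every pair is joined by at least one edge of G. Contracting each set to a single vertex therefore yields K_{5} as a minor, and since treewidth is minor-monotone, tw(G) ≥ tw(K_{5}) = 4. Hence tw(G) = 4 exactly.

Treewidth 4.
One such decomposition:
Bags: B1 = {d, e, f, g, h}  B2 = {a, d, f, g, h}  B3 = {d, f, g, h, i}  B4 = {b, d, f, g, h}  B5 = {c, d, f, g, h}
Tree: B1–B2, B2–B3, B3–B4, B4–B5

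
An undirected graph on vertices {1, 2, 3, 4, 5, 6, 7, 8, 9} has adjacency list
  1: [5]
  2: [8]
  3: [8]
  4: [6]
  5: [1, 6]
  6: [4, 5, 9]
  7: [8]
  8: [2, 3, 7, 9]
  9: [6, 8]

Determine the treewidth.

A width-1 tree decomposition is:
Bags: B1 = {2, 8}  B2 = {7, 8}  B3 = {3, 8}  B4 = {8, 9}  B5 = {6, 9}  B6 = {4, 6}  B7 = {5, 6}  B8 = {1, 5}
Tree: B1–B2, B2–B3, B1–B4, B4–B5, B5–B6, B5–B7, B7–B8
The largest bag has 2 vertices, giving width 1; this decomposition certifies tw(G) ≤ 1. G has an edge, so its treewidth is at least 1. Combining the bounds, tw(G) = 1.

1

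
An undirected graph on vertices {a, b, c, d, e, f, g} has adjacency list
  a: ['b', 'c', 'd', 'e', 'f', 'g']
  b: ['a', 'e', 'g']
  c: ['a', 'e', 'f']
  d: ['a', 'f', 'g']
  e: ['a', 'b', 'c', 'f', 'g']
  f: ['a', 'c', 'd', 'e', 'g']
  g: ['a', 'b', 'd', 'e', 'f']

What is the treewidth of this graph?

A width-3 tree decomposition is:
Bags: B1 = {a, e, f, g}  B2 = {a, d, f, g}  B3 = {a, c, e, f}  B4 = {a, b, e, g}
Tree: B1–B2, B1–B3, B1–B4
Each bag holds 4 vertices, so the decomposition has width 3, which upper-bounds the treewidth. Conversely, {a, d, f, g} is a clique of size 4, and the vertices of any clique must share a bag in every tree decomposition; so some bag has ≥ 4 vertices and tw(G) ≥ 3. Therefore the treewidth is 3.

3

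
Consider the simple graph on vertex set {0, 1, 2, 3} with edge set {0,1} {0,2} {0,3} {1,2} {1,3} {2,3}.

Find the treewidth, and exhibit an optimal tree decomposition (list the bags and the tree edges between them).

Treewidth 3.
One such decomposition:
Bags: B1 = {0, 1, 2, 3}
Tree: (single bag)

With just one bag of size 4, the width is 4 − 1 = 3, so tw(G) ≤ 3. Conversely, {0, 1, 2, 3} is a clique of size 4, and the vertices of any clique must share a bag in every tree decomposition; so some bag has ≥ 4 vertices and tw(G) ≥ 3. Therefore the treewidth is 3.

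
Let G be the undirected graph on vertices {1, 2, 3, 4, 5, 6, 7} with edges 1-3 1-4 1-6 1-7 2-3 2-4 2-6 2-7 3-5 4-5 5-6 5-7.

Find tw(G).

3

A width-3 tree decomposition is:
Bags: B1 = {1, 2, 4, 5}  B2 = {1, 2, 5, 6}  B3 = {1, 2, 3, 5}  B4 = {1, 2, 5, 7}
Tree: B1–B2, B2–B3, B3–B4
Each bag holds 4 vertices, so the decomposition has width 3, which upper-bounds the treewidth. For the lower bound: the 4 vertex sets {2,4}, {5,6}, {1}, {3} are disjoint, each induces a connected subgraph, and every pair is joined by at least one edge of G. Contracting each set to a single vertex therefore yields K_{4} as a minor, and since treewidth is minor-monotone, tw(G) ≥ tw(K_{4}) = 3. Therefore the treewidth is 3.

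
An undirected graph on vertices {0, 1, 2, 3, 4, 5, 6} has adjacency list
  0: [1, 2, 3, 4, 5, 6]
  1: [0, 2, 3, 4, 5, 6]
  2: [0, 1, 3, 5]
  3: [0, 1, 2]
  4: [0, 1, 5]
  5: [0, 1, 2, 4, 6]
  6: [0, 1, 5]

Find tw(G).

3

A width-3 tree decomposition is:
Bags: B1 = {0, 1, 2, 5}  B2 = {0, 1, 2, 3}  B3 = {0, 1, 5, 6}  B4 = {0, 1, 4, 5}
Tree: B1–B2, B1–B3, B1–B4
Every bag has size at most 4, so the width is 4 − 1 = 3 and tw(G) ≤ 3. Conversely, {0, 1, 2, 3} is a clique of size 4, and the vertices of any clique must share a bag in every tree decomposition; so some bag has ≥ 4 vertices and tw(G) ≥ 3. Hence tw(G) = 3 exactly.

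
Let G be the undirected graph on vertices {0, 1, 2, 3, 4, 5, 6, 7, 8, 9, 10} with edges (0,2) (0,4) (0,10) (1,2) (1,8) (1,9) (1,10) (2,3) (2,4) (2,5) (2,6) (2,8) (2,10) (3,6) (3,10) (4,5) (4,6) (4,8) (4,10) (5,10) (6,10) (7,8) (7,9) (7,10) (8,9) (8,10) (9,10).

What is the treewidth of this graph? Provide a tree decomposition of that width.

Every bag has size at most 4, so the width is 4 − 1 = 3 and tw(G) ≤ 3. For the lower bound, the 4 vertices {1, 8, 9, 10} are pairwise adjacent, and any tree decomposition puts a clique entirely inside one bag — forcing width ≥ 3. Therefore the treewidth is 3.

Treewidth 3.
One such decomposition:
Bags: B1 = {2, 4, 8, 10}  B2 = {2, 4, 6, 10}  B3 = {0, 2, 4, 10}  B4 = {2, 3, 6, 10}  B5 = {1, 2, 8, 10}  B6 = {1, 8, 9, 10}  B7 = {2, 4, 5, 10}  B8 = {7, 8, 9, 10}
Tree: B1–B2, B1–B3, B2–B4, B1–B5, B5–B6, B2–B7, B6–B8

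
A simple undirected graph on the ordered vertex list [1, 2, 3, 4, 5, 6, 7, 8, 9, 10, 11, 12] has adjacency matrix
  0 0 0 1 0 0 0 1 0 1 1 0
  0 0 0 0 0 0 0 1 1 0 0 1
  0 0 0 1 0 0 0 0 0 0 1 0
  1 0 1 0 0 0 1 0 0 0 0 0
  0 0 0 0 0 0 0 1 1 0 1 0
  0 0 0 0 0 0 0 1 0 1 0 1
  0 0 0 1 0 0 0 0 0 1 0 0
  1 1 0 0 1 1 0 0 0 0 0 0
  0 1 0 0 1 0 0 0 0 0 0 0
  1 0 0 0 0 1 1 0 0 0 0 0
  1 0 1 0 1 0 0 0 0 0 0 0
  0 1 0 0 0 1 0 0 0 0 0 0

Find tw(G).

3

A width-3 tree decomposition is:
Bags: B1 = {2, 5, 9, 12}  B2 = {2, 5, 8, 12}  B3 = {5, 6, 8, 12}  B4 = {5, 6, 8, 11}  B5 = {1, 6, 8, 11}  B6 = {1, 6, 10, 11}  B7 = {1, 3, 10, 11}  B8 = {1, 3, 4, 10}  B9 = {3, 4, 7, 10}
Tree: B1–B2, B2–B3, B3–B4, B4–B5, B5–B6, B6–B7, B7–B8, B8–B9
The largest bag has 4 vertices, giving width 3; this decomposition certifies tw(G) ≤ 3. For the lower bound: the 4 vertex sets {2,9,12}, {5}, {8}, {1,6,10,11} are disjoint, each induces a connected subgraph, and every pair is joined by at least one edge of G. Contracting each set to a single vertex therefore yields K_{4} as a minor, and since treewidth is minor-monotone, tw(G) ≥ tw(K_{4}) = 3. Combining the bounds, tw(G) = 3.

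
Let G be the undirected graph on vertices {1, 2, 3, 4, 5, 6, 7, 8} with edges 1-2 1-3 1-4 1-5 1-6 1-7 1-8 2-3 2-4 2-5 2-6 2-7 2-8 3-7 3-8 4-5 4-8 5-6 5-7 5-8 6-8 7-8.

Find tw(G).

A width-4 tree decomposition is:
Bags: B1 = {1, 2, 4, 5, 8}  B2 = {1, 2, 5, 7, 8}  B3 = {1, 2, 5, 6, 8}  B4 = {1, 2, 3, 7, 8}
Tree: B1–B2, B1–B3, B2–B4
Every bag has size at most 5, so the width is 5 − 1 = 4 and tw(G) ≤ 4. For the lower bound, the 5 vertices {1, 2, 3, 7, 8} are pairwise adjacent, and any tree decomposition puts a clique entirely inside one bag — forcing width ≥ 4. Therefore the treewidth is 4.

4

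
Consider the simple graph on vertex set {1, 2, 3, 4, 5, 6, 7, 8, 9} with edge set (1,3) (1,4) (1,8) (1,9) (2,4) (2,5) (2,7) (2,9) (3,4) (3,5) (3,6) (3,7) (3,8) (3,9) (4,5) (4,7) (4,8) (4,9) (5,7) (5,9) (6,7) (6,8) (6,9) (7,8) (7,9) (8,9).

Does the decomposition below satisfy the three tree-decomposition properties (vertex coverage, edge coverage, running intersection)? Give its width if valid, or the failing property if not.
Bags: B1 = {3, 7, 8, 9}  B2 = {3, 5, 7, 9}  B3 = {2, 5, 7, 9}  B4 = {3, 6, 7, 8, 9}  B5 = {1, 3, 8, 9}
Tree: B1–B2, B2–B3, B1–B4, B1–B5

No — vertex 4 appears in no bag.

A tree decomposition must satisfy three properties: every vertex lies in some bag; for every edge, both endpoints lie together in some bag; and for every vertex, the bags containing it form a connected subtree. Here vertex 4 appears in no bag, so the decomposition is invalid.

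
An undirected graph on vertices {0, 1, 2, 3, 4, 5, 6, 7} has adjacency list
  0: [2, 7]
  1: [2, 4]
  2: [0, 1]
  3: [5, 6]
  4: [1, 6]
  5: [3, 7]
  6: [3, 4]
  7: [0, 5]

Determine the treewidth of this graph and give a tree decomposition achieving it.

Treewidth 2.
Bags: B1 = {0, 2, 7}  B2 = {2, 5, 7}  B3 = {2, 3, 5}  B4 = {2, 3, 6}  B5 = {2, 4, 6}  B6 = {1, 2, 4}
Tree: B1–B2, B2–B3, B3–B4, B4–B5, B5–B6

Each bag holds 3 vertices, so the decomposition has width 2, which upper-bounds the treewidth. Since 2–0–7–5–3–6–4–1–2 is a cycle in G, G is not acyclic. Forests are exactly the graphs of treewidth ≤ 1, so tw(G) ≥ 2. Therefore the treewidth is 2.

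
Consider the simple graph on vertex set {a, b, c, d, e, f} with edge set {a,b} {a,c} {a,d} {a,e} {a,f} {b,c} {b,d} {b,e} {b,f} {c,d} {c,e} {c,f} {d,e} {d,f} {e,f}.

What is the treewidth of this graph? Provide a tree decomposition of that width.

With just one bag of size 6, the width is 6 − 1 = 5, so tw(G) ≤ 5. For the lower bound, the 6 vertices {a, b, c, d, e, f} are pairwise adjacent, and any tree decomposition puts a clique entirely inside one bag — forcing width ≥ 5. Hence tw(G) = 5 exactly.

Treewidth 5.
One such decomposition:
Bags: B1 = {a, b, c, d, e, f}
Tree: (single bag)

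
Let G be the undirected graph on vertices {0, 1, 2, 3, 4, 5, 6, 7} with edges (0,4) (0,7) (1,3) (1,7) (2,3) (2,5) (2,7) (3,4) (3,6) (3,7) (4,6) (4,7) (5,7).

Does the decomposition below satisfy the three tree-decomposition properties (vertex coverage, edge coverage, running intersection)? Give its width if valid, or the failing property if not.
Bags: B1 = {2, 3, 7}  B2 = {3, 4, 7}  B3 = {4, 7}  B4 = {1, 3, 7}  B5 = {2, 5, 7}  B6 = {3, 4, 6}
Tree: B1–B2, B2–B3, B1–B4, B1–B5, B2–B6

No — vertex 0 appears in no bag.

A tree decomposition must satisfy three properties: every vertex lies in some bag; for every edge, both endpoints lie together in some bag; and for every vertex, the bags containing it form a connected subtree. Here vertex 0 appears in no bag, so the decomposition is invalid.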